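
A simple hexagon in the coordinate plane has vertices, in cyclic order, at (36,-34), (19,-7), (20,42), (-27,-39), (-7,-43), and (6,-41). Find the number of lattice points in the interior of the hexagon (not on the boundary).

2192

The shoelace formula gives twice the area as |(36·(-7) − 19·(-34)) + (19·42 − 20·(-7)) + (20·(-39) − (-27)·42) + ((-27)·(-43) − (-7)·(-39)) + ((-7)·(-41) − 6·(-43)) + (6·(-34) − 36·(-41))| = 4391, so the area is 4391/2.
Along each edge there are gcd(|Δx|,|Δy|)+1 lattice points, so counting each shared vertex once the boundary has gcd(17,27) + gcd(1,49) + gcd(47,81) + gcd(20,4) + gcd(13,2) + gcd(30,7) = 1+1+1+4+1+1 = 9.
Pick's theorem gives I = A − B/2 + 1 = 4391/2 − 9/2 + 1 = 2192.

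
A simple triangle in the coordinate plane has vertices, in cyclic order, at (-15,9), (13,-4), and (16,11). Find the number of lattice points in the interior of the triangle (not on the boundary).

228

The shoelace formula gives twice the area as |((-15)·(-4) − 13·9) + (13·11 − 16·(-4)) + (16·9 − (-15)·11)| = 459, so the area is 229.5.
Summing gcd(|Δx|,|Δy|) over the edges gives the boundary count: gcd(28,13) + gcd(3,15) + gcd(31,2) = 1+3+1 = 5.
By Pick's theorem A = I + B/2 − 1, so I = 229.5 − 5/2 + 1 = 228.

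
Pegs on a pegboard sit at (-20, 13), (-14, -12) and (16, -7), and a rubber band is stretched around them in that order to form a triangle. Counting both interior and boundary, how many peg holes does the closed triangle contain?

Using the shoelace formula, 2A = |((-20)·(-12) − (-14)·13) + ((-14)·(-7) − 16·(-12)) + (16·13 − (-20)·(-7))| = 780, so the area is 390.
Summing gcd(|Δx|,|Δy|) over the edges gives the boundary count: gcd(6,25) + gcd(30,5) + gcd(36,20) = 1+5+4 = 10.
Pick's theorem gives I = A − B/2 + 1 = 390 − 10/2 + 1 = 386, so the closed region contains I + B = 386 + 10 = 396 lattice points.

396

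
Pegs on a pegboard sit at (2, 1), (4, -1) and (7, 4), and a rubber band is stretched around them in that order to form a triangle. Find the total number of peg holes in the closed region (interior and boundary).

11

Using the shoelace formula, 2A = |[2·(-1) − 4·1] + [4·4 − 7·(-1)] + [7·1 − 2·4]| = 16, so the area is 8.
The number of boundary lattice points is Σ gcd(|Δx|,|Δy|) = gcd(2,2) + gcd(3,5) + gcd(5,3) = 2+1+1 = 4.
Pick's theorem gives I = A − B/2 + 1 = 8 − 4/2 + 1 = 7, so the closed region contains I + B = 7 + 4 = 11 lattice points.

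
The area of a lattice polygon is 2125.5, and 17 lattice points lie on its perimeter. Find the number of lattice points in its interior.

2118

From Pick's theorem, I = A − B/2 + 1 = 2125.5 − 17/2 + 1 = 2118.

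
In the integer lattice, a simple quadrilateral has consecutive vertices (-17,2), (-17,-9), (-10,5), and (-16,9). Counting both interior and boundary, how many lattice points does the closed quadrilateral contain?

Using the shoelace formula, 2A = |((-17)·(-9) − (-17)·2) + ((-17)·5 − (-10)·(-9)) + ((-10)·9 − (-16)·5) + ((-16)·2 − (-17)·9)| = 123, so the area is 61.5.
Summing gcd(|Δx|,|Δy|) over the edges gives the boundary count: gcd(0,11) + gcd(7,14) + gcd(6,4) + gcd(1,7) = 11+7+2+1 = 21.
Pick's theorem gives I = A − B/2 + 1 = 61.5 − 21/2 + 1 = 52, so the closed region contains I + B = 52 + 21 = 73 lattice points.

73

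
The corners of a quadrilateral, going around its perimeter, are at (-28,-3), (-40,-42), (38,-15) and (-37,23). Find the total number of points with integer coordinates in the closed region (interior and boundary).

2168

Using the shoelace formula, 2A = |[(-28)·(-42) − (-40)·(-3)] + [(-40)·(-15) − 38·(-42)] + [38·23 − (-37)·(-15)] + [(-37)·(-3) − (-28)·23]| = 4326, so the area is 2163.
The number of boundary lattice points is Σ gcd(|Δx|,|Δy|) = gcd(12,39) + gcd(78,27) + gcd(75,38) + gcd(9,26) = 3+3+1+1 = 8.
Pick's theorem gives I = A − B/2 + 1 = 2163 − 8/2 + 1 = 2160, so the closed region contains I + B = 2160 + 8 = 2168 lattice points.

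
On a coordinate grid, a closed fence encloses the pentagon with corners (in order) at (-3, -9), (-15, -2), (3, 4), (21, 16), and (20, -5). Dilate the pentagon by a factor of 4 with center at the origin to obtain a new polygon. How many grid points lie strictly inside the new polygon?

By the shoelace formula, twice the signed area is |[(-3)·(-2) − (-15)·(-9)] + [(-15)·4 − 3·(-2)] + [3·16 − 21·4] + [21·(-5) − 20·16] + [20·(-9) − (-3)·(-5)]| = 839, so the area is 419.5.
Summing gcd(|Δx|,|Δy|) over the edges gives the boundary count: gcd(12,7) + gcd(18,6) + gcd(18,12) + gcd(1,21) + gcd(23,4) = 1+6+6+1+1 = 15.
Scaling by 4 multiplies the area by 4² = 16 (so the new area is 6712) and multiplies the boundary lattice-point count by 4, giving 60.
By Pick's theorem, the interior count of the dilated polygon is 6712 − 60/2 + 1 = 6683.

6683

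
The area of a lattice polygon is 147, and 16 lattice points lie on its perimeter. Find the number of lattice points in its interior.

140

From Pick's theorem, I = A − B/2 + 1 = 147 − 16/2 + 1 = 140.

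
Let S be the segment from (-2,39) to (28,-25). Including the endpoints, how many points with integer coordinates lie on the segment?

The number of lattice points on a segment between lattice points is gcd(|Δx|,|Δy|) + 1 = gcd(30,64) + 1 = 2 + 1 = 3.

3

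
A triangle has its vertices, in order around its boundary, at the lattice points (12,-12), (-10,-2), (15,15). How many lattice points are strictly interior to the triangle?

Using the shoelace formula, 2A = |(12·(-2) − (-10)·(-12)) + ((-10)·15 − 15·(-2)) + (15·(-12) − 12·15)| = 624, so the area is 312.
The number of boundary lattice points is Σ gcd(|Δx|,|Δy|) = gcd(22,10) + gcd(25,17) + gcd(3,27) = 2+1+3 = 6.
Pick's theorem gives I = A − B/2 + 1 = 312 − 6/2 + 1 = 310.

310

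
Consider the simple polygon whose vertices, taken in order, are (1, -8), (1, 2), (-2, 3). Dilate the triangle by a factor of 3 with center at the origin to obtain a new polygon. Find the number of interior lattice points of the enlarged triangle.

By the shoelace formula, twice the signed area is |(1·2 − 1·(-8)) + (1·3 − (-2)·2) + ((-2)·(-8) − 1·3)| = 30, so the area is 15.
The number of boundary lattice points is Σ gcd(|Δx|,|Δy|) = gcd(0,10) + gcd(3,1) + gcd(3,11) = 10+1+1 = 12.
Scaling by 3 multiplies the area by 3² = 9 (so the new area is 135) and multiplies the boundary lattice-point count by 3, giving 36.
By Pick's theorem, the interior count of the dilated polygon is 135 − 36/2 + 1 = 118.

118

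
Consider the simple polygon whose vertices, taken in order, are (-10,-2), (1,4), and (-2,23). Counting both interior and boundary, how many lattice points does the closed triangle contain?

116

Using the shoelace formula, 2A = |[(-10)·4 − 1·(-2)] + [1·23 − (-2)·4] + [(-2)·(-2) − (-10)·23]| = 227, so the area is 113.5.
Summing gcd(|Δx|,|Δy|) over the edges gives the boundary count: gcd(11,6) + gcd(3,19) + gcd(8,25) = 1+1+1 = 3.
Pick's theorem gives I = A − B/2 + 1 = 113.5 − 3/2 + 1 = 113, so the closed region contains I + B = 113 + 3 = 116 lattice points.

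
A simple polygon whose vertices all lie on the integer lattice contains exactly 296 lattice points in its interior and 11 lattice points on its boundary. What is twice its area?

601

Pick's theorem states A = I + B/2 − 1, so A = 296 + 11/2 − 1 = 601/2.
Hence 2A = 601.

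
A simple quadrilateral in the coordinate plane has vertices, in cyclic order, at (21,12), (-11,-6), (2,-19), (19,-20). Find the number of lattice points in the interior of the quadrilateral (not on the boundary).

Using the shoelace formula, 2A = |[21·(-6) − (-11)·12] + [(-11)·(-19) − 2·(-6)] + [2·(-20) − 19·(-19)] + [19·12 − 21·(-20)]| = 1196, so the area is 598.
Along each edge there are gcd(|Δx|,|Δy|)+1 lattice points, so counting each shared vertex once the boundary has gcd(32,18) + gcd(13,13) + gcd(17,1) + gcd(2,32) = 2+13+1+2 = 18.
Pick's theorem gives I = A − B/2 + 1 = 598 − 18/2 + 1 = 590.

590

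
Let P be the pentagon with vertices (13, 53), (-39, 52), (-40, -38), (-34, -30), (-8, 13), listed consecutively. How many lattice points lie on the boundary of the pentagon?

6

Summing gcd(|Δx|,|Δy|) over the edges gives the boundary count: gcd(52,1) + gcd(1,90) + gcd(6,8) + gcd(26,43) + gcd(21,40) = 1+1+2+1+1 = 6.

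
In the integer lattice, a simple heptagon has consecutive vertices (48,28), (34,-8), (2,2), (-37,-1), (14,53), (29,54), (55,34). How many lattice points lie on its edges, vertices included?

Along each edge there are gcd(|Δx|,|Δy|)+1 lattice points, so counting each shared vertex once the boundary has gcd(14,36) + gcd(32,10) + gcd(39,3) + gcd(51,54) + gcd(15,1) + gcd(26,20) + gcd(7,6) = 2+2+3+3+1+2+1 = 14.

14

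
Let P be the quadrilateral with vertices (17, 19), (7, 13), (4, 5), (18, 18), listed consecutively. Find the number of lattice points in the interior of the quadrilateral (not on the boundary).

43

Using the shoelace formula, 2A = |[17·13 − 7·19] + [7·5 − 4·13] + [4·18 − 18·5] + [18·19 − 17·18]| = 89, so the area is 89/2.
Summing gcd(|Δx|,|Δy|) over the edges gives the boundary count: gcd(10,6) + gcd(3,8) + gcd(14,13) + gcd(1,1) = 2+1+1+1 = 5.
Pick's theorem gives I = A − B/2 + 1 = 89/2 − 5/2 + 1 = 43.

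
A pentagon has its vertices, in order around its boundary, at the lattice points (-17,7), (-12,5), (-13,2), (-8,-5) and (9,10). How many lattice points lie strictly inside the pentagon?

The shoelace formula gives twice the area as |((-17)·5 − (-12)·7) + ((-12)·2 − (-13)·5) + ((-13)·(-5) − (-8)·2) + ((-8)·10 − 9·(-5)) + (9·7 − (-17)·10)| = 319, so the area is 159.5.
The number of boundary lattice points is Σ gcd(|Δx|,|Δy|) = gcd(5,2) + gcd(1,3) + gcd(5,7) + gcd(17,15) + gcd(26,3) = 1+1+1+1+1 = 5.
Pick's theorem gives I = A − B/2 + 1 = 159.5 − 5/2 + 1 = 158.

158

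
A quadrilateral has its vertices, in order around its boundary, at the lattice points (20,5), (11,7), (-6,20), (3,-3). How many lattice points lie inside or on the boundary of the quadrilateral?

The shoelace formula gives twice the area as |(20·7 − 11·5) + (11·20 − (-6)·7) + ((-6)·(-3) − 3·20) + (3·5 − 20·(-3))| = 380, so the area is 190.
Summing gcd(|Δx|,|Δy|) over the edges gives the boundary count: gcd(9,2) + gcd(17,13) + gcd(9,23) + gcd(17,8) = 1+1+1+1 = 4.
Pick's theorem gives I = A − B/2 + 1 = 190 − 4/2 + 1 = 189, so the closed region contains I + B = 189 + 4 = 193 lattice points.

193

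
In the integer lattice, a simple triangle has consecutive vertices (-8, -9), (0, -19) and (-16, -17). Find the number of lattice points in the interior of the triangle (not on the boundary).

By the shoelace formula, twice the signed area is |((-8)·(-19) − 0·(-9)) + (0·(-17) − (-16)·(-19)) + ((-16)·(-9) − (-8)·(-17))| = 144, so the area is 72.
Summing gcd(|Δx|,|Δy|) over the edges gives the boundary count: gcd(8,10) + gcd(16,2) + gcd(8,8) = 2+2+8 = 12.
By Pick's theorem A = I + B/2 − 1, so I = 72 − 12/2 + 1 = 67.

67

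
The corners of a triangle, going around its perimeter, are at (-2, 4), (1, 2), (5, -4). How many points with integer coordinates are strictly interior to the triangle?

4

The shoelace formula gives twice the area as |[(-2)·2 − 1·4] + [1·(-4) − 5·2] + [5·4 − (-2)·(-4)]| = 10, so the area is 5.
Along each edge there are gcd(|Δx|,|Δy|)+1 lattice points, so counting each shared vertex once the boundary has gcd(3,2) + gcd(4,6) + gcd(7,8) = 1+2+1 = 4.
By Pick's theorem A = I + B/2 − 1, so I = 5 − 4/2 + 1 = 4.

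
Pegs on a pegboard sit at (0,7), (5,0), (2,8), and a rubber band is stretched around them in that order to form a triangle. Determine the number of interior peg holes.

9

By the shoelace formula, twice the signed area is |[0·0 − 5·7] + [5·8 − 2·0] + [2·7 − 0·8]| = 19, so the area is 9.5.
Along each edge there are gcd(|Δx|,|Δy|)+1 lattice points, so counting each shared vertex once the boundary has gcd(5,7) + gcd(3,8) + gcd(2,1) = 1+1+1 = 3.
By Pick's theorem A = I + B/2 − 1, so I = 9.5 − 3/2 + 1 = 9.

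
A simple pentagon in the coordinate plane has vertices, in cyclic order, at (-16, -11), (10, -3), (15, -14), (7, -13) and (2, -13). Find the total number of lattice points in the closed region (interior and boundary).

171

The shoelace formula gives twice the area as |[(-16)·(-3) − 10·(-11)] + [10·(-14) − 15·(-3)] + [15·(-13) − 7·(-14)] + [7·(-13) − 2·(-13)] + [2·(-11) − (-16)·(-13)]| = 329, so the area is 164.5.
The number of boundary lattice points is Σ gcd(|Δx|,|Δy|) = gcd(26,8) + gcd(5,11) + gcd(8,1) + gcd(5,0) + gcd(18,2) = 2+1+1+5+2 = 11.
Pick's theorem gives I = A − B/2 + 1 = 164.5 − 11/2 + 1 = 160, so the closed region contains I + B = 160 + 11 = 171 lattice points.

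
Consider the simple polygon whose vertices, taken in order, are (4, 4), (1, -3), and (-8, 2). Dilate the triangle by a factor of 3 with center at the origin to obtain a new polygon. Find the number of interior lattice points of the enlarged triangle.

346

By the shoelace formula, twice the signed area is |(4·(-3) − 1·4) + (1·2 − (-8)·(-3)) + ((-8)·4 − 4·2)| = 78, so the area is 39.
Along each edge there are gcd(|Δx|,|Δy|)+1 lattice points, so counting each shared vertex once the boundary has gcd(3,7) + gcd(9,5) + gcd(12,2) = 1+1+2 = 4.
Scaling by 3 multiplies the area by 3² = 9 (so the new area is 351) and multiplies the boundary lattice-point count by 3, giving 12.
By Pick's theorem, the interior count of the dilated polygon is 351 − 12/2 + 1 = 346.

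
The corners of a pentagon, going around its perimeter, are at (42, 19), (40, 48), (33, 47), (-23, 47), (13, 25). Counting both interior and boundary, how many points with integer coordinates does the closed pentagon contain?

1129

By the shoelace formula, twice the signed area is |[42·48 − 40·19] + [40·47 − 33·48] + [33·47 − (-23)·47] + [(-23)·25 − 13·47] + [13·19 − 42·25]| = 2195, so the area is 1097.5.
Along each edge there are gcd(|Δx|,|Δy|)+1 lattice points, so counting each shared vertex once the boundary has gcd(2,29) + gcd(7,1) + gcd(56,0) + gcd(36,22) + gcd(29,6) = 1+1+56+2+1 = 61.
Pick's theorem gives I = A − B/2 + 1 = 1097.5 − 61/2 + 1 = 1068, so the closed region contains I + B = 1068 + 61 = 1129 lattice points.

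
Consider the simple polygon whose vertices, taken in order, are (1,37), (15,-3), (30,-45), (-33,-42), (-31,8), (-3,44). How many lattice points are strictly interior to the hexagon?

The shoelace formula gives twice the area as |(1·(-3) − 15·37) + (15·(-45) − 30·(-3)) + (30·(-42) − (-33)·(-45)) + ((-33)·8 − (-31)·(-42)) + ((-31)·44 − (-3)·8) + ((-3)·37 − 1·44)| = 6949, so the area is 3474.5.
The number of boundary lattice points is Σ gcd(|Δx|,|Δy|) = gcd(14,40) + gcd(15,42) + gcd(63,3) + gcd(2,50) + gcd(28,36) + gcd(4,7) = 2+3+3+2+4+1 = 15.
By Pick's theorem A = I + B/2 − 1, so I = 3474.5 − 15/2 + 1 = 3468.

3468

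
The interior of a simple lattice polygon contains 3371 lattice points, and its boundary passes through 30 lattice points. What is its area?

Pick's theorem states A = I + B/2 − 1, so A = 3371 + 30/2 − 1 = 3385.

3385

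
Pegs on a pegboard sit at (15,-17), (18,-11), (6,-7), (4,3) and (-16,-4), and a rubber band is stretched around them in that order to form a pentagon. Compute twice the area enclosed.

491

By the shoelace formula, twice the signed area is |[15·(-11) − 18·(-17)] + [18·(-7) − 6·(-11)] + [6·3 − 4·(-7)] + [4·(-4) − (-16)·3] + [(-16)·(-17) − 15·(-4)]| = 491, so the area is 491/2.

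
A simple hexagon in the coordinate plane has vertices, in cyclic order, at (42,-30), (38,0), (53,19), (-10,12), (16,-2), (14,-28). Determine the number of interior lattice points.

1419

Using the shoelace formula, 2A = |(42·0 − 38·(-30)) + (38·19 − 53·0) + (53·12 − (-10)·19) + ((-10)·(-2) − 16·12) + (16·(-28) − 14·(-2)) + (14·(-30) − 42·(-28))| = 2852, so the area is 1426.
The number of boundary lattice points is Σ gcd(|Δx|,|Δy|) = gcd(4,30) + gcd(15,19) + gcd(63,7) + gcd(26,14) + gcd(2,26) + gcd(28,2) = 2+1+7+2+2+2 = 16.
Pick's theorem gives I = A − B/2 + 1 = 1426 − 16/2 + 1 = 1419.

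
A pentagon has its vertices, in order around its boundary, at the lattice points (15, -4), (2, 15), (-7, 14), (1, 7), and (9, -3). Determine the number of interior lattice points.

121

By the shoelace formula, twice the signed area is |(15·15 − 2·(-4)) + (2·14 − (-7)·15) + ((-7)·7 − 1·14) + (1·(-3) − 9·7) + (9·(-4) − 15·(-3))| = 246, so the area is 123.
The number of boundary lattice points is Σ gcd(|Δx|,|Δy|) = gcd(13,19) + gcd(9,1) + gcd(8,7) + gcd(8,10) + gcd(6,1) = 1+1+1+2+1 = 6.
By Pick's theorem A = I + B/2 − 1, so I = 123 − 6/2 + 1 = 121.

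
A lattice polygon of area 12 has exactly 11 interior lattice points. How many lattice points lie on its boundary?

Pick's theorem gives A = I + B/2 − 1, so B = 2(A − I + 1) = 2(12 − 11 + 1) = 4.

4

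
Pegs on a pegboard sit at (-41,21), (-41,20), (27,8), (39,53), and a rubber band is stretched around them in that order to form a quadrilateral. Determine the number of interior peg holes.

1631

By the shoelace formula, twice the signed area is |[(-41)·20 − (-41)·21] + [(-41)·8 − 27·20] + [27·53 − 39·8] + [39·21 − (-41)·53]| = 3284, so the area is 1642.
Summing gcd(|Δx|,|Δy|) over the edges gives the boundary count: gcd(0,1) + gcd(68,12) + gcd(12,45) + gcd(80,32) = 1+4+3+16 = 24.
Pick's theorem gives I = A − B/2 + 1 = 1642 − 24/2 + 1 = 1631.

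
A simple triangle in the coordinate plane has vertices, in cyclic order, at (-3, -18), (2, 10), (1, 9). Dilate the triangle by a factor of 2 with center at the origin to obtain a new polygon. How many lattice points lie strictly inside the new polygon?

44

The shoelace formula gives twice the area as |((-3)·10 − 2·(-18)) + (2·9 − 1·10) + (1·(-18) − (-3)·9)| = 23, so the area is 23/2.
The number of boundary lattice points is Σ gcd(|Δx|,|Δy|) = gcd(5,28) + gcd(1,1) + gcd(4,27) = 1+1+1 = 3.
Scaling by 2 multiplies the area by 2² = 4 (so the new area is 46) and multiplies the boundary lattice-point count by 2, giving 6.
By Pick's theorem, the interior count of the dilated polygon is 46 − 6/2 + 1 = 44.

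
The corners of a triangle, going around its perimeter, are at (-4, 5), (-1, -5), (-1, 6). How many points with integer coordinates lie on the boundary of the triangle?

Summing gcd(|Δx|,|Δy|) over the edges gives the boundary count: gcd(3,10) + gcd(0,11) + gcd(3,1) = 1+11+1 = 13.

13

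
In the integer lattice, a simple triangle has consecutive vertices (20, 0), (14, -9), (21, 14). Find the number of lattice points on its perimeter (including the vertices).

Summing gcd(|Δx|,|Δy|) over the edges gives the boundary count: gcd(6,9) + gcd(7,23) + gcd(1,14) = 3+1+1 = 5.

5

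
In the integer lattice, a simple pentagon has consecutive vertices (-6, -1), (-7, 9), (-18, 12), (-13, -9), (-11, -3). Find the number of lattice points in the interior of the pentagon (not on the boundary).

132

By the shoelace formula, twice the signed area is |[(-6)·9 − (-7)·(-1)] + [(-7)·12 − (-18)·9] + [(-18)·(-9) − (-13)·12] + [(-13)·(-3) − (-11)·(-9)] + [(-11)·(-1) − (-6)·(-3)]| = 268, so the area is 134.
The number of boundary lattice points is Σ gcd(|Δx|,|Δy|) = gcd(1,10) + gcd(11,3) + gcd(5,21) + gcd(2,6) + gcd(5,2) = 1+1+1+2+1 = 6.
By Pick's theorem A = I + B/2 − 1, so I = 134 − 6/2 + 1 = 132.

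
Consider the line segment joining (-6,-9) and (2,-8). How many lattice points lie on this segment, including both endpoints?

2

The number of lattice points on a segment between lattice points is gcd(|Δx|,|Δy|) + 1 = gcd(8,1) + 1 = 1 + 1 = 2.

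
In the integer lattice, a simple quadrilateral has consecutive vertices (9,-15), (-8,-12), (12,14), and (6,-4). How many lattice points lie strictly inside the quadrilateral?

By the shoelace formula, twice the signed area is |[9·(-12) − (-8)·(-15)] + [(-8)·14 − 12·(-12)] + [12·(-4) − 6·14] + [6·(-15) − 9·(-4)]| = 382, so the area is 191.
The number of boundary lattice points is Σ gcd(|Δx|,|Δy|) = gcd(17,3) + gcd(20,26) + gcd(6,18) + gcd(3,11) = 1+2+6+1 = 10.
By Pick's theorem A = I + B/2 − 1, so I = 191 − 10/2 + 1 = 187.

187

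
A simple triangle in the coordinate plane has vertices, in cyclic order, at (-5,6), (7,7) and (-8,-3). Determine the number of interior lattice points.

49

Using the shoelace formula, 2A = |((-5)·7 − 7·6) + (7·(-3) − (-8)·7) + ((-8)·6 − (-5)·(-3))| = 105, so the area is 105/2.
Summing gcd(|Δx|,|Δy|) over the edges gives the boundary count: gcd(12,1) + gcd(15,10) + gcd(3,9) = 1+5+3 = 9.
Pick's theorem gives I = A − B/2 + 1 = 105/2 − 9/2 + 1 = 49.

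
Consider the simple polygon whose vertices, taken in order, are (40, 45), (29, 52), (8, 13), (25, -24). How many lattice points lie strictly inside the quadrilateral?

By the shoelace formula, twice the signed area is |(40·52 − 29·45) + (29·13 − 8·52) + (8·(-24) − 25·13) + (25·45 − 40·(-24))| = 2304, so the area is 1152.
Along each edge there are gcd(|Δx|,|Δy|)+1 lattice points, so counting each shared vertex once the boundary has gcd(11,7) + gcd(21,39) + gcd(17,37) + gcd(15,69) = 1+3+1+3 = 8.
By Pick's theorem A = I + B/2 − 1, so I = 1152 − 8/2 + 1 = 1149.

1149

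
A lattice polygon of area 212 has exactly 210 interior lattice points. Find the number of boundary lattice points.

Pick's theorem gives A = I + B/2 − 1, so B = 2(A − I + 1) = 2(212 − 210 + 1) = 6.

6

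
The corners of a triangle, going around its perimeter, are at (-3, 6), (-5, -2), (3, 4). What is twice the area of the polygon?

52

By the shoelace formula, twice the signed area is |((-3)·(-2) − (-5)·6) + ((-5)·4 − 3·(-2)) + (3·6 − (-3)·4)| = 52, so the area is 26.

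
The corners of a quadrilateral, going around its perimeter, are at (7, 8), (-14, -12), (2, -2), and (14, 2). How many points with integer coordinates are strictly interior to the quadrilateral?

102

The shoelace formula gives twice the area as |(7·(-12) − (-14)·8) + ((-14)·(-2) − 2·(-12)) + (2·2 − 14·(-2)) + (14·8 − 7·2)| = 210, so the area is 105.
The number of boundary lattice points is Σ gcd(|Δx|,|Δy|) = gcd(21,20) + gcd(16,10) + gcd(12,4) + gcd(7,6) = 1+2+4+1 = 8.
Pick's theorem gives I = A − B/2 + 1 = 105 − 8/2 + 1 = 102.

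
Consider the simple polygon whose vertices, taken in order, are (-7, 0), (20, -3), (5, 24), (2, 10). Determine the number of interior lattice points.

291

Using the shoelace formula, 2A = |((-7)·(-3) − 20·0) + (20·24 − 5·(-3)) + (5·10 − 2·24) + (2·0 − (-7)·10)| = 588, so the area is 294.
The number of boundary lattice points is Σ gcd(|Δx|,|Δy|) = gcd(27,3) + gcd(15,27) + gcd(3,14) + gcd(9,10) = 3+3+1+1 = 8.
Pick's theorem gives I = A − B/2 + 1 = 294 − 8/2 + 1 = 291.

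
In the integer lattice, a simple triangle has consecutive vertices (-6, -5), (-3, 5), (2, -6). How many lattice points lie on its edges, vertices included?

Along each edge there are gcd(|Δx|,|Δy|)+1 lattice points, so counting each shared vertex once the boundary has gcd(3,10) + gcd(5,11) + gcd(8,1) = 1+1+1 = 3.

3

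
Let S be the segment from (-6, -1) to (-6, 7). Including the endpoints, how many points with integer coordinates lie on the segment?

The number of lattice points on a segment between lattice points is gcd(|Δx|,|Δy|) + 1 = gcd(0,8) + 1 = 8 + 1 = 9.

9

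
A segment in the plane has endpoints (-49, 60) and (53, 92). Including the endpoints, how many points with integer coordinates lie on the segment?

3

The number of lattice points on a segment between lattice points is gcd(|Δx|,|Δy|) + 1 = gcd(102,32) + 1 = 2 + 1 = 3.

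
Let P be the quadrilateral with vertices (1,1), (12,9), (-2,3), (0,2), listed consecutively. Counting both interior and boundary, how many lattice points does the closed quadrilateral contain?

26

By the shoelace formula, twice the signed area is |(1·9 − 12·1) + (12·3 − (-2)·9) + ((-2)·2 − 0·3) + (0·1 − 1·2)| = 45, so the area is 22.5.
Summing gcd(|Δx|,|Δy|) over the edges gives the boundary count: gcd(11,8) + gcd(14,6) + gcd(2,1) + gcd(1,1) = 1+2+1+1 = 5.
Pick's theorem gives I = A − B/2 + 1 = 22.5 − 5/2 + 1 = 21, so the closed region contains I + B = 21 + 5 = 26 lattice points.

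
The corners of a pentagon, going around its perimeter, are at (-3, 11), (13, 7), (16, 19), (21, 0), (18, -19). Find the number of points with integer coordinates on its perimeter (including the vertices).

Summing gcd(|Δx|,|Δy|) over the edges gives the boundary count: gcd(16,4) + gcd(3,12) + gcd(5,19) + gcd(3,19) + gcd(21,30) = 4+3+1+1+3 = 12.

12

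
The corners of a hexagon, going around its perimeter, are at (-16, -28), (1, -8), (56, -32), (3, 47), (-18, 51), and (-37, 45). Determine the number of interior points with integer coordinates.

3564

The shoelace formula gives twice the area as |((-16)·(-8) − 1·(-28)) + (1·(-32) − 56·(-8)) + (56·47 − 3·(-32)) + (3·51 − (-18)·47) + ((-18)·45 − (-37)·51) + ((-37)·(-28) − (-16)·45)| = 7132, so the area is 3566.
Along each edge there are gcd(|Δx|,|Δy|)+1 lattice points, so counting each shared vertex once the boundary has gcd(17,20) + gcd(55,24) + gcd(53,79) + gcd(21,4) + gcd(19,6) + gcd(21,73) = 1+1+1+1+1+1 = 6.
Pick's theorem gives I = A − B/2 + 1 = 3566 − 6/2 + 1 = 3564.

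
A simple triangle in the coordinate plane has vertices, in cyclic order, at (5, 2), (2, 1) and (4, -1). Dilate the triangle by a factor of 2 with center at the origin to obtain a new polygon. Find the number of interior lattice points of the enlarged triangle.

13

By the shoelace formula, twice the signed area is |[5·1 − 2·2] + [2·(-1) − 4·1] + [4·2 − 5·(-1)]| = 8, so the area is 4.
Along each edge there are gcd(|Δx|,|Δy|)+1 lattice points, so counting each shared vertex once the boundary has gcd(3,1) + gcd(2,2) + gcd(1,3) = 1+2+1 = 4.
Scaling by 2 multiplies the area by 2² = 4 (so the new area is 16) and multiplies the boundary lattice-point count by 2, giving 8.
By Pick's theorem, the interior count of the dilated polygon is 16 − 8/2 + 1 = 13.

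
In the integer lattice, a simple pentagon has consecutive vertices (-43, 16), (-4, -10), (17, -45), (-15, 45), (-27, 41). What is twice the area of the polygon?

By the shoelace formula, twice the signed area is |[(-43)·(-10) − (-4)·16] + [(-4)·(-45) − 17·(-10)] + [17·45 − (-15)·(-45)] + [(-15)·41 − (-27)·45] + [(-27)·16 − (-43)·41]| = 2865, so the area is 2865/2.

2865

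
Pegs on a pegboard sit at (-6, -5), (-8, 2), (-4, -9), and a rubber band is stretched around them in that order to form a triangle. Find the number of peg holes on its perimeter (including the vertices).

Along each edge there are gcd(|Δx|,|Δy|)+1 lattice points, so counting each shared vertex once the boundary has gcd(2,7) + gcd(4,11) + gcd(2,4) = 1+1+2 = 4.

4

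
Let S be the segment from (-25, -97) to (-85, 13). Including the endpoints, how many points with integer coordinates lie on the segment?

The number of lattice points on a segment between lattice points is gcd(|Δx|,|Δy|) + 1 = gcd(60,110) + 1 = 10 + 1 = 11.

11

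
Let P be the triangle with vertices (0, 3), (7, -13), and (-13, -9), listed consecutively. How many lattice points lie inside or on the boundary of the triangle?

150

Using the shoelace formula, 2A = |(0·(-13) − 7·3) + (7·(-9) − (-13)·(-13)) + ((-13)·3 − 0·(-9))| = 292, so the area is 146.
Summing gcd(|Δx|,|Δy|) over the edges gives the boundary count: gcd(7,16) + gcd(20,4) + gcd(13,12) = 1+4+1 = 6.
Pick's theorem gives I = A − B/2 + 1 = 146 − 6/2 + 1 = 144, so the closed region contains I + B = 144 + 6 = 150 lattice points.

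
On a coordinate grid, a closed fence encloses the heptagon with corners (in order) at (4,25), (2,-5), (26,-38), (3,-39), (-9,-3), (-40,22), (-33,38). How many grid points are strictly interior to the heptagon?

1673

The shoelace formula gives twice the area as |[4·(-5) − 2·25] + [2·(-38) − 26·(-5)] + [26·(-39) − 3·(-38)] + [3·(-3) − (-9)·(-39)] + [(-9)·22 − (-40)·(-3)] + [(-40)·38 − (-33)·22] + [(-33)·25 − 4·38]| = 3365, so the area is 1682.5.
Along each edge there are gcd(|Δx|,|Δy|)+1 lattice points, so counting each shared vertex once the boundary has gcd(2,30) + gcd(24,33) + gcd(23,1) + gcd(12,36) + gcd(31,25) + gcd(7,16) + gcd(37,13) = 2+3+1+12+1+1+1 = 21.
By Pick's theorem A = I + B/2 − 1, so I = 1682.5 − 21/2 + 1 = 1673.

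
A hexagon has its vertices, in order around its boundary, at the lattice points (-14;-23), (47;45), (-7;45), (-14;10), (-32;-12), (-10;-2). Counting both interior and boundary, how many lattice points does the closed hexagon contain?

Using the shoelace formula, 2A = |[(-14)·45 − 47·(-23)] + [47·45 − (-7)·45] + [(-7)·10 − (-14)·45] + [(-14)·(-12) − (-32)·10] + [(-32)·(-2) − (-10)·(-12)] + [(-10)·(-23) − (-14)·(-2)]| = 4075, so the area is 2037.5.
Along each edge there are gcd(|Δx|,|Δy|)+1 lattice points, so counting each shared vertex once the boundary has gcd(61,68) + gcd(54,0) + gcd(7,35) + gcd(18,22) + gcd(22,10) + gcd(4,21) = 1+54+7+2+2+1 = 67.
Pick's theorem gives I = A − B/2 + 1 = 2037.5 − 67/2 + 1 = 2005, so the closed region contains I + B = 2005 + 67 = 2072 lattice points.

2072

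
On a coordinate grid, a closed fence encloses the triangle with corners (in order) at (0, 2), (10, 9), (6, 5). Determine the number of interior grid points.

3

By the shoelace formula, twice the signed area is |[0·9 − 10·2] + [10·5 − 6·9] + [6·2 − 0·5]| = 12, so the area is 6.
Along each edge there are gcd(|Δx|,|Δy|)+1 lattice points, so counting each shared vertex once the boundary has gcd(10,7) + gcd(4,4) + gcd(6,3) = 1+4+3 = 8.
By Pick's theorem A = I + B/2 − 1, so I = 6 − 8/2 + 1 = 3.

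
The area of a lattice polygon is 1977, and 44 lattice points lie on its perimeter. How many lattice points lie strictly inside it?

1956

Pick's theorem A = I + B/2 − 1 rearranges to I = A − B/2 + 1 = 1977 − 44/2 + 1 = 1956.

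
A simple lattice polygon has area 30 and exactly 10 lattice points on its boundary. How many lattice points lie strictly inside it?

From Pick's theorem, I = A − B/2 + 1 = 30 − 10/2 + 1 = 26.

26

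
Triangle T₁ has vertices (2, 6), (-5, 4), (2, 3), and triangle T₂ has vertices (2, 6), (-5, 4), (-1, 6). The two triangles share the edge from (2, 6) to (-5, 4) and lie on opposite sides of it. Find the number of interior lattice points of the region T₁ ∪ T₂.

The union is the simple quadrilateral with vertices (2, 6), (2, 3), (-5, 4), (-1, 6) in order.
Using the shoelace formula, 2A = |[2·3 − 2·6] + [2·4 − (-5)·3] + [(-5)·6 − (-1)·4] + [(-1)·6 − 2·6]| = 27, so the area is 13.5.
Along each edge there are gcd(|Δx|,|Δy|)+1 lattice points, so counting each shared vertex once the boundary has gcd(0,3) + gcd(7,1) + gcd(4,2) + gcd(3,0) = 3+1+2+3 = 9.
By Pick's theorem I = A − B/2 + 1 = 13.5 − 9/2 + 1 = 10.

10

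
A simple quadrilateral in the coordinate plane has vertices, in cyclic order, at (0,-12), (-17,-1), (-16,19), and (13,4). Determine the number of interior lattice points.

The shoelace formula gives twice the area as |(0·(-1) − (-17)·(-12)) + ((-17)·19 − (-16)·(-1)) + ((-16)·4 − 13·19) + (13·(-12) − 0·4)| = 1010, so the area is 505.
Summing gcd(|Δx|,|Δy|) over the edges gives the boundary count: gcd(17,11) + gcd(1,20) + gcd(29,15) + gcd(13,16) = 1+1+1+1 = 4.
Pick's theorem gives I = A − B/2 + 1 = 505 − 4/2 + 1 = 504.

504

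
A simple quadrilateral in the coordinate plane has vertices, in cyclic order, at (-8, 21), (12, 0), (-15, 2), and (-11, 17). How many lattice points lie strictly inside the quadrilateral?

277

The shoelace formula gives twice the area as |((-8)·0 − 12·21) + (12·2 − (-15)·0) + ((-15)·17 − (-11)·2) + ((-11)·21 − (-8)·17)| = 556, so the area is 278.
Summing gcd(|Δx|,|Δy|) over the edges gives the boundary count: gcd(20,21) + gcd(27,2) + gcd(4,15) + gcd(3,4) = 1+1+1+1 = 4.
Pick's theorem gives I = A − B/2 + 1 = 278 − 4/2 + 1 = 277.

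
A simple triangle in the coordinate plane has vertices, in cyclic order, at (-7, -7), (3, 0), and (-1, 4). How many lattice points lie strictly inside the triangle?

32

Using the shoelace formula, 2A = |((-7)·0 − 3·(-7)) + (3·4 − (-1)·0) + ((-1)·(-7) − (-7)·4)| = 68, so the area is 34.
Summing gcd(|Δx|,|Δy|) over the edges gives the boundary count: gcd(10,7) + gcd(4,4) + gcd(6,11) = 1+4+1 = 6.
Pick's theorem gives I = A − B/2 + 1 = 34 − 6/2 + 1 = 32.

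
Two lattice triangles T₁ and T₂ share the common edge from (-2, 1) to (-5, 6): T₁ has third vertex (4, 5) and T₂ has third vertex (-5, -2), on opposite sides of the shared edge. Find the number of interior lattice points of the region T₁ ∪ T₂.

27

The union is the simple quadrilateral with vertices (-2, 1), (4, 5), (-5, 6), (-5, -2) in order.
By the shoelace formula, twice the signed area is |((-2)·5 − 4·1) + (4·6 − (-5)·5) + ((-5)·(-2) − (-5)·6) + ((-5)·1 − (-2)·(-2))| = 66, so the area is 33.
The number of boundary lattice points is Σ gcd(|Δx|,|Δy|) = gcd(6,4) + gcd(9,1) + gcd(0,8) + gcd(3,3) = 2+1+8+3 = 14.
By Pick's theorem I = A − B/2 + 1 = 33 − 14/2 + 1 = 27.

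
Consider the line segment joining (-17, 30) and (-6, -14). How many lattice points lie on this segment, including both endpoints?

The number of lattice points on a segment between lattice points is gcd(|Δx|,|Δy|) + 1 = gcd(11,44) + 1 = 11 + 1 = 12.

12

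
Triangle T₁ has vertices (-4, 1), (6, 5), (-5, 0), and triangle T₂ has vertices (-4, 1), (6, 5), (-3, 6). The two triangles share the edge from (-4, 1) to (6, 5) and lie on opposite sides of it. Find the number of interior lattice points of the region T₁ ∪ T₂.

25

The union is the simple quadrilateral with vertices (-4, 1), (-5, 0), (6, 5), (-3, 6) in order.
The shoelace formula gives twice the area as |((-4)·0 − (-5)·1) + ((-5)·5 − 6·0) + (6·6 − (-3)·5) + ((-3)·1 − (-4)·6)| = 52, so the area is 26.
The number of boundary lattice points is Σ gcd(|Δx|,|Δy|) = gcd(1,1) + gcd(11,5) + gcd(9,1) + gcd(1,5) = 1+1+1+1 = 4.
By Pick's theorem I = A − B/2 + 1 = 26 − 4/2 + 1 = 25.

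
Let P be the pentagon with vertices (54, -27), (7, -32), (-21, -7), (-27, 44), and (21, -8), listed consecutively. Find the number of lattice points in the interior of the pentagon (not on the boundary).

2104

Using the shoelace formula, 2A = |(54·(-32) − 7·(-27)) + (7·(-7) − (-21)·(-32)) + ((-21)·44 − (-27)·(-7)) + ((-27)·(-8) − 21·44) + (21·(-27) − 54·(-8))| = 4216, so the area is 2108.
The number of boundary lattice points is Σ gcd(|Δx|,|Δy|) = gcd(47,5) + gcd(28,25) + gcd(6,51) + gcd(48,52) + gcd(33,19) = 1+1+3+4+1 = 10.
By Pick's theorem A = I + B/2 − 1, so I = 2108 − 10/2 + 1 = 2104.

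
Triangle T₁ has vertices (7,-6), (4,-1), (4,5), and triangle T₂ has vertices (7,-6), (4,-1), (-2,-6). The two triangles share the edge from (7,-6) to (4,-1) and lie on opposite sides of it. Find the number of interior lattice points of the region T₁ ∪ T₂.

The union is the simple quadrilateral with vertices (7,-6), (4,5), (4,-1), (-2,-6) in order.
The shoelace formula gives twice the area as |[7·5 − 4·(-6)] + [4·(-1) − 4·5] + [4·(-6) − (-2)·(-1)] + [(-2)·(-6) − 7·(-6)]| = 63, so the area is 31.5.
Summing gcd(|Δx|,|Δy|) over the edges gives the boundary count: gcd(3,11) + gcd(0,6) + gcd(6,5) + gcd(9,0) = 1+6+1+9 = 17.
By Pick's theorem I = A − B/2 + 1 = 31.5 − 17/2 + 1 = 24.

24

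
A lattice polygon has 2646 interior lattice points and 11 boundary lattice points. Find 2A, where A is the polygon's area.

By Pick's theorem, A = I + B/2 − 1 = 2646 + 11/2 − 1 = 5301/2.
Hence 2A = 5301.

5301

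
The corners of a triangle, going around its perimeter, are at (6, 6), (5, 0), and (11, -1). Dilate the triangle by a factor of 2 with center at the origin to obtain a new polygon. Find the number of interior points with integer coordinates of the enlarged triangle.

Using the shoelace formula, 2A = |(6·0 − 5·6) + (5·(-1) − 11·0) + (11·6 − 6·(-1))| = 37, so the area is 18.5.
The number of boundary lattice points is Σ gcd(|Δx|,|Δy|) = gcd(1,6) + gcd(6,1) + gcd(5,7) = 1+1+1 = 3.
Scaling by 2 multiplies the area by 2² = 4 (so the new area is 74) and multiplies the boundary lattice-point count by 2, giving 6.
By Pick's theorem, the interior count of the dilated polygon is 74 − 6/2 + 1 = 72.

72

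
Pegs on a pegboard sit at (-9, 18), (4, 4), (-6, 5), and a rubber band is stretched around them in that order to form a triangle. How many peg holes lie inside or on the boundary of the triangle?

The shoelace formula gives twice the area as |((-9)·4 − 4·18) + (4·5 − (-6)·4) + ((-6)·18 − (-9)·5)| = 127, so the area is 63.5.
The number of boundary lattice points is Σ gcd(|Δx|,|Δy|) = gcd(13,14) + gcd(10,1) + gcd(3,13) = 1+1+1 = 3.
Pick's theorem gives I = A − B/2 + 1 = 63.5 − 3/2 + 1 = 63, so the closed region contains I + B = 63 + 3 = 66 lattice points.

66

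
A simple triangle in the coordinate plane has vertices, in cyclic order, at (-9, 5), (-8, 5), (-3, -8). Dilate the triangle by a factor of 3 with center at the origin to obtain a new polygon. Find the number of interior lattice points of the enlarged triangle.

The shoelace formula gives twice the area as |((-9)·5 − (-8)·5) + ((-8)·(-8) − (-3)·5) + ((-3)·5 − (-9)·(-8))| = 13, so the area is 6.5.
The number of boundary lattice points is Σ gcd(|Δx|,|Δy|) = gcd(1,0) + gcd(5,13) + gcd(6,13) = 1+1+1 = 3.
Scaling by 3 multiplies the area by 3² = 9 (so the new area is 58.5) and multiplies the boundary lattice-point count by 3, giving 9.
By Pick's theorem, the interior count of the dilated polygon is 58.5 − 9/2 + 1 = 55.

55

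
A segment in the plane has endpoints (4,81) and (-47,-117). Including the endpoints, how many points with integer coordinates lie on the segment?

4

The number of lattice points on a segment between lattice points is gcd(|Δx|,|Δy|) + 1 = gcd(51,198) + 1 = 3 + 1 = 4.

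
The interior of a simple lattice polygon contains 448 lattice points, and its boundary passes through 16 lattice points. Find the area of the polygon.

455

Pick's theorem states A = I + B/2 − 1, so A = 448 + 16/2 − 1 = 455.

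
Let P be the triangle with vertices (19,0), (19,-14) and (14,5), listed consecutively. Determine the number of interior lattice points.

By the shoelace formula, twice the signed area is |[19·(-14) − 19·0] + [19·5 − 14·(-14)] + [14·0 − 19·5]| = 70, so the area is 35.
The number of boundary lattice points is Σ gcd(|Δx|,|Δy|) = gcd(0,14) + gcd(5,19) + gcd(5,5) = 14+1+5 = 20.
By Pick's theorem A = I + B/2 − 1, so I = 35 − 20/2 + 1 = 26.

26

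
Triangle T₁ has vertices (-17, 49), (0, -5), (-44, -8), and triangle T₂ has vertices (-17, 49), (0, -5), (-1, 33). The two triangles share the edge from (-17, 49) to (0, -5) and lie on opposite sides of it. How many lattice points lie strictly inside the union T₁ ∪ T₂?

1500

The union is the simple quadrilateral with vertices (-17, 49), (-44, -8), (0, -5), (-1, 33) in order.
The shoelace formula gives twice the area as |((-17)·(-8) − (-44)·49) + ((-44)·(-5) − 0·(-8)) + (0·33 − (-1)·(-5)) + ((-1)·49 − (-17)·33)| = 3019, so the area is 1509.5.
The number of boundary lattice points is Σ gcd(|Δx|,|Δy|) = gcd(27,57) + gcd(44,3) + gcd(1,38) + gcd(16,16) = 3+1+1+16 = 21.
By Pick's theorem I = A − B/2 + 1 = 1509.5 − 21/2 + 1 = 1500.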